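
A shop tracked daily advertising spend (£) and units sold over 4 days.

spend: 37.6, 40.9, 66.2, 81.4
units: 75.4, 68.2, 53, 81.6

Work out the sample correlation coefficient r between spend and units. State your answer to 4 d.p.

n = 4, Σx = 226.1, Σy = 278.2, Σx² = 14094.97, Σy² = 19803.96, Σxy = 15775.26
nΣxy − ΣxΣy = 63101.04 − 62901.02 = 200.02
nΣx² − (Σx)² = 56379.88 − 51121.21 = 5258.67; nΣy² − (Σy)² = 79215.84 − 77395.24 = 1820.6
r = 200.02 / √(5258.67 × 1820.6) = 200.02 / 3094.1775 ≈ 0.0646

0.0646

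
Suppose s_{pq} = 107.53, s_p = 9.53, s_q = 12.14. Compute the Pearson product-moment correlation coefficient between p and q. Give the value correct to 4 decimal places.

r = Cov(p,q) / (s_p · s_q) = 107.53 / (9.53 × 12.14)
  = 107.53 / 115.6942 ≈ 0.9294

0.9294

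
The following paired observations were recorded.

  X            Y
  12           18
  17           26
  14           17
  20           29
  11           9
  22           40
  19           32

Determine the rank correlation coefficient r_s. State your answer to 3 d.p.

0.929

Rank X: 2, 4, 3, 6, 1, 7, 5
Rank Y: 3, 4, 2, 5, 1, 7, 6
d = rank(X) − rank(Y): -1, 0, 1, 1, 0, 0, -1; Σd² = 4
ρ = 1 − 6Σd² / [n(n²−1)] = 1 − 6×4 / (7×48) = 1 − 24/336 ≈ 0.929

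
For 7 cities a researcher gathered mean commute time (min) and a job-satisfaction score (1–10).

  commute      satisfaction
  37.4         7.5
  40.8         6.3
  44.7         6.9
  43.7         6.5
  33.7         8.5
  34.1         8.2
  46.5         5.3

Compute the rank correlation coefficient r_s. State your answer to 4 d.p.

-0.8571

Rank commute: 3, 4, 6, 5, 1, 2, 7
Rank satisfaction: 5, 2, 4, 3, 7, 6, 1
d = rank(commute) − rank(satisfaction): -2, 2, 2, 2, -6, -4, 6; Σd² = 104
ρ = 1 − 6Σd² / [n(n²−1)] = 1 − 6×104 / (7×48) = 1 − 624/336 ≈ -0.8571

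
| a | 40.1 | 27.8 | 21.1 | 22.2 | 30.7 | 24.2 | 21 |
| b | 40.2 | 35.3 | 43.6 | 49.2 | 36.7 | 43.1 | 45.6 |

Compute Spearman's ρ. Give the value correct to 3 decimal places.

-0.750

Rank a: 7, 5, 2, 3, 6, 4, 1
Rank b: 3, 1, 5, 7, 2, 4, 6
d = rank(a) − rank(b): 4, 4, -3, -4, 4, 0, -5; Σd² = 98
ρ = 1 − 6Σd² / [n(n²−1)] = 1 − 6×98 / (7×48) = 1 − 588/336 ≈ -0.750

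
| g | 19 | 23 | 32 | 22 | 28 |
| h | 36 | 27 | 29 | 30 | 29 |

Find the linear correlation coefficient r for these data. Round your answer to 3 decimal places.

-0.563

n = 5, Σg = 124, Σh = 151, Σg² = 3182, Σh² = 4607, Σgh = 3705
nΣgh − ΣgΣh = 18525 − 18724 = -199
nΣg² − (Σg)² = 15910 − 15376 = 534; nΣh² − (Σh)² = 23035 − 22801 = 234
r = -199 / √(534 × 234) = -199 / 353.4912 ≈ -0.563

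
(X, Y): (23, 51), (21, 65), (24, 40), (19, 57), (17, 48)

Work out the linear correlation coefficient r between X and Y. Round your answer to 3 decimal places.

-0.295

n = 5, ΣX = 104, ΣY = 261, ΣX² = 2196, ΣY² = 13979, ΣXY = 5397
nΣXY − ΣXΣY = 26985 − 27144 = -159
nΣX² − (ΣX)² = 10980 − 10816 = 164; nΣY² − (ΣY)² = 69895 − 68121 = 1774
r = -159 / √(164 × 1774) = -159 / 539.3848 ≈ -0.295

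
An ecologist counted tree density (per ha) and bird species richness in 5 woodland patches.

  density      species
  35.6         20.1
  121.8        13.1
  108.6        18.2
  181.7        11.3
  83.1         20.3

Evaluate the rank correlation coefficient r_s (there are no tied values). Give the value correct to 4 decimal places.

Rank density: 1, 4, 3, 5, 2
Rank species: 4, 2, 3, 1, 5
d = rank(density) − rank(species): -3, 2, 0, 4, -3; Σd² = 38
ρ = 1 − 6Σd² / [n(n²−1)] = 1 − 6×38 / (5×24) = 1 − 228/120 ≈ -0.9000

-0.9000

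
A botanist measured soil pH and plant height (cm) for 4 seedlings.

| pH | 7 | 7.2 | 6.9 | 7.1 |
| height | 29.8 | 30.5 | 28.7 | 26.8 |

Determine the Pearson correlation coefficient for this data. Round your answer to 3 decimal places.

n = 4, Σx = 28.2, Σy = 115.8, Σx² = 198.86, Σy² = 3360.22, Σxy = 816.51
nΣxy − ΣxΣy = 3266.04 − 3265.56 = 0.48
nΣx² − (Σx)² = 795.44 − 795.24 = 0.2; nΣy² − (Σy)² = 13440.88 − 13409.64 = 31.24
r = 0.48 / √(0.2 × 31.24) = 0.48 / 2.4996 ≈ 0.192

0.192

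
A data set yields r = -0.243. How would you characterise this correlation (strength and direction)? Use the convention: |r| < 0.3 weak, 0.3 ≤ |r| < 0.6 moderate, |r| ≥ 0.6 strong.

r = -0.243 < 0 so the relationship is negative.
|r| = 0.243, which falls in the weak range.

weak negative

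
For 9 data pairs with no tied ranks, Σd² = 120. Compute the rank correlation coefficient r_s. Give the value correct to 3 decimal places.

0.000

ρ = 1 − 6Σd² / [n(n²−1)] = 1 − 6×120 / (9×80)
  = 1 − 720/720 = 1 − 1.0000 ≈ 0.000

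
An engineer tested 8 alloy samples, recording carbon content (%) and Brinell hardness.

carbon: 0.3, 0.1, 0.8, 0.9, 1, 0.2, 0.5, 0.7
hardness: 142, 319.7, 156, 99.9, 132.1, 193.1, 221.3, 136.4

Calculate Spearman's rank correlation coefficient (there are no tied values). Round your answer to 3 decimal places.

Rank carbon: 3, 1, 6, 7, 8, 2, 4, 5
Rank hardness: 4, 8, 5, 1, 2, 6, 7, 3
d = rank(carbon) − rank(hardness): -1, -7, 1, 6, 6, -4, -3, 2; Σd² = 152
ρ = 1 − 6Σd² / [n(n²−1)] = 1 − 6×152 / (8×63) = 1 − 912/504 ≈ -0.810

-0.810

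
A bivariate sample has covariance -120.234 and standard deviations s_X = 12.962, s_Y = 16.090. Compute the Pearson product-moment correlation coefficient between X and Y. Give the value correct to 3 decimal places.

-0.576

r = Cov(X,Y) / (s_X · s_Y) = -120.234 / (12.962 × 16.090)
  = -120.234 / 208.5586 ≈ -0.576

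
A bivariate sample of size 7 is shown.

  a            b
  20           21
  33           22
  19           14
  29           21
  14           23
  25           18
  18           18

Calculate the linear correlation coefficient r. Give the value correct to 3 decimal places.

n = 7, Σa = 158, Σb = 137, Σa² = 3836, Σb² = 2739, Σab = 3117
nΣab − ΣaΣb = 21819 − 21646 = 173
nΣa² − (Σa)² = 26852 − 24964 = 1888; nΣb² − (Σb)² = 19173 − 18769 = 404
r = 173 / √(1888 × 404) = 173 / 873.3567 ≈ 0.198

0.198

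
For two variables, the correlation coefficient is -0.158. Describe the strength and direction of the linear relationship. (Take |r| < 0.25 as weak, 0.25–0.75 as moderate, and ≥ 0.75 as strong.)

weak negative

r = -0.158 < 0 so the relationship is negative.
|r| = 0.158, which falls in the weak range.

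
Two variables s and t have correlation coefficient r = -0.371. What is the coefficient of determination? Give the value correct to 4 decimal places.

r² = (-0.371)² = 0.1376

0.1376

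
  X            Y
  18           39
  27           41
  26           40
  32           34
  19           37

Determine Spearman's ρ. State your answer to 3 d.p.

Rank X: 1, 4, 3, 5, 2
Rank Y: 3, 5, 4, 1, 2
d = rank(X) − rank(Y): -2, -1, -1, 4, 0; Σd² = 22
ρ = 1 − 6Σd² / [n(n²−1)] = 1 − 6×22 / (5×24) = 1 − 132/120 ≈ -0.100

-0.100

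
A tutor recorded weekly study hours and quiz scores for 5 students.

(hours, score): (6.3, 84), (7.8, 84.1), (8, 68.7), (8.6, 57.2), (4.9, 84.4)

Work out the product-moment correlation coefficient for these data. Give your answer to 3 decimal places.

-0.729

n = 5, Σx = 35.6, Σy = 378.4, Σx² = 262.5, Σy² = 29243.7, Σxy = 2640.26
nΣxy − ΣxΣy = 13201.3 − 13471.04 = -269.74
nΣx² − (Σx)² = 1312.5 − 1267.36 = 45.14; nΣy² − (Σy)² = 146218.5 − 143186.56 = 3031.94
r = -269.74 / √(45.14 × 3031.94) = -269.74 / 369.9483 ≈ -0.729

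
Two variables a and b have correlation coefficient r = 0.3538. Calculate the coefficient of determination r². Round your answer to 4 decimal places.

0.1252

r² = (0.3538)² = 0.1252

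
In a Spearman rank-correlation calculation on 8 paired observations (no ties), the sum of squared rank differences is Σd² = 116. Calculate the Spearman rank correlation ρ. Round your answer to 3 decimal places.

-0.381

ρ = 1 − 6Σd² / [n(n²−1)] = 1 − 6×116 / (8×63)
  = 1 − 696/504 = 1 − 1.3810 ≈ -0.381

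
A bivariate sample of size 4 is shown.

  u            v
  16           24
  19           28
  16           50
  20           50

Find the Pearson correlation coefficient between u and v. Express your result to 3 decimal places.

0.209

n = 4, Σu = 71, Σv = 152, Σu² = 1273, Σv² = 6360, Σuv = 2716
nΣuv − ΣuΣv = 10864 − 10792 = 72
nΣu² − (Σu)² = 5092 − 5041 = 51; nΣv² − (Σv)² = 25440 − 23104 = 2336
r = 72 / √(51 × 2336) = 72 / 345.1608 ≈ 0.209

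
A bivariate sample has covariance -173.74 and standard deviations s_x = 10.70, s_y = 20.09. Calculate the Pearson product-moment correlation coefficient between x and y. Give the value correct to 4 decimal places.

r = Cov(x,y) / (s_x · s_y) = -173.74 / (10.70 × 20.09)
  = -173.74 / 214.9630 ≈ -0.8082

-0.8082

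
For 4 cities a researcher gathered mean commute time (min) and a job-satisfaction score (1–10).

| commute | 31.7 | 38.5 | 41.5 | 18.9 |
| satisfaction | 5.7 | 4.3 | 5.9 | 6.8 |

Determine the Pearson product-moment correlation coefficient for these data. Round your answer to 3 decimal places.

-0.692

n = 4, Σx = 130.6, Σy = 22.7, Σx² = 4566.6, Σy² = 132.03, Σxy = 719.61
nΣxy − ΣxΣy = 2878.44 − 2964.62 = -86.18
nΣx² − (Σx)² = 18266.4 − 17056.36 = 1210.04; nΣy² − (Σy)² = 528.12 − 515.29 = 12.83
r = -86.18 / √(1210.04 × 12.83) = -86.18 / 124.5986 ≈ -0.692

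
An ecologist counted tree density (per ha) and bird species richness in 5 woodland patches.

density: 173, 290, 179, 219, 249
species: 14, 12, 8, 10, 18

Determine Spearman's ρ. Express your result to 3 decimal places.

Rank density: 1, 5, 2, 3, 4
Rank species: 4, 3, 1, 2, 5
d = rank(density) − rank(species): -3, 2, 1, 1, -1; Σd² = 16
ρ = 1 − 6Σd² / [n(n²−1)] = 1 − 6×16 / (5×24) = 1 − 96/120 ≈ 0.200

0.200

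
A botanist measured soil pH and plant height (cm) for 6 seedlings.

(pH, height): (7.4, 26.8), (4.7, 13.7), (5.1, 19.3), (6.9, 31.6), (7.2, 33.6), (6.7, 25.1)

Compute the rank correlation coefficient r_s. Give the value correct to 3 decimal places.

Rank pH: 6, 1, 2, 4, 5, 3
Rank height: 4, 1, 2, 5, 6, 3
d = rank(pH) − rank(height): 2, 0, 0, -1, -1, 0; Σd² = 6
ρ = 1 − 6Σd² / [n(n²−1)] = 1 − 6×6 / (6×35) = 1 − 36/210 ≈ 0.829

0.829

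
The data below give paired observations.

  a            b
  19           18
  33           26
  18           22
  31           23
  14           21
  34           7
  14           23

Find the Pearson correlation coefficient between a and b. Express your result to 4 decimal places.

n = 7, Σa = 163, Σb = 140, Σa² = 4283, Σb² = 3032, Σab = 3163
nΣab − ΣaΣb = 22141 − 22820 = -679
nΣa² − (Σa)² = 29981 − 26569 = 3412; nΣb² − (Σb)² = 21224 − 19600 = 1624
r = -679 / √(3412 × 1624) = -679 / 2353.9516 ≈ -0.2885

-0.2885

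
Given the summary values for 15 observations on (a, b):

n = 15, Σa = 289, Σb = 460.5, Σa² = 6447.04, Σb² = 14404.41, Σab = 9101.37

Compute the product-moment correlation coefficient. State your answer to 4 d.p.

r = (nΣab − ΣaΣb) / √[(nΣa² − (Σa)²)(nΣb² − (Σb)²)]
Numerator: 15×9101.37 − 289×460.5 = 3436.05
Denominator: √[(96705.6 − 83521)(216066.15 − 212060.25)] = √[13184.6 × 4005.9] = 7267.4747
r = 3436.05 / 7267.4747 ≈ 0.4728

0.4728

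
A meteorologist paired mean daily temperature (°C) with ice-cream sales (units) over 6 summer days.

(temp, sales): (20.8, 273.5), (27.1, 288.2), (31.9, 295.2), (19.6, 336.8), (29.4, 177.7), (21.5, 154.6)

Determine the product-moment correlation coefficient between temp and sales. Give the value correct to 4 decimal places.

-0.0877

n = 6, Σx = 150.3, Σy = 1526, Σx² = 3895.43, Σy² = 413917.22, Σxy = 38065.46
nΣxy − ΣxΣy = 228392.76 − 229357.8 = -965.04
nΣx² − (Σx)² = 23372.58 − 22590.09 = 782.49; nΣy² − (Σy)² = 2483503.32 − 2328676 = 154827.32
r = -965.04 / √(782.49 × 154827.32) = -965.04 / 11006.8538 ≈ -0.0877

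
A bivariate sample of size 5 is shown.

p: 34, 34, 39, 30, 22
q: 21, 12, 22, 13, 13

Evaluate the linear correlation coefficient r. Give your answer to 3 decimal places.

n = 5, Σp = 159, Σq = 81, Σp² = 5217, Σq² = 1407, Σpq = 2656
nΣpq − ΣpΣq = 13280 − 12879 = 401
nΣp² − (Σp)² = 26085 − 25281 = 804; nΣq² − (Σq)² = 7035 − 6561 = 474
r = 401 / √(804 × 474) = 401 / 617.3297 ≈ 0.650

0.650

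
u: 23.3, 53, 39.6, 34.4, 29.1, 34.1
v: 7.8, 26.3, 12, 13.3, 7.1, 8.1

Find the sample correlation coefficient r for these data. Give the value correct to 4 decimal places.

n = 6, Σu = 213.5, Σv = 74.6, Σu² = 8113.03, Σv² = 1189.44, Σuv = 2991.18
nΣuv − ΣuΣv = 17947.08 − 15927.1 = 2019.98
nΣu² − (Σu)² = 48678.18 − 45582.25 = 3095.93; nΣv² − (Σv)² = 7136.64 − 5565.16 = 1571.48
r = 2019.98 / √(3095.93 × 1571.48) = 2019.98 / 2205.7180 ≈ 0.9158

0.9158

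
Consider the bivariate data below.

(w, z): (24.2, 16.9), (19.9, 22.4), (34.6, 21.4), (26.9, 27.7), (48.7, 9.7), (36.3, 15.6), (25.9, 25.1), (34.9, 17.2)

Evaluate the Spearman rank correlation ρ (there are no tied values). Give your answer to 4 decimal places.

-0.6190

Rank w: 2, 1, 5, 4, 8, 7, 3, 6
Rank z: 3, 6, 5, 8, 1, 2, 7, 4
d = rank(w) − rank(z): -1, -5, 0, -4, 7, 5, -4, 2; Σd² = 136
ρ = 1 − 6Σd² / [n(n²−1)] = 1 − 6×136 / (8×63) = 1 − 816/504 ≈ -0.6190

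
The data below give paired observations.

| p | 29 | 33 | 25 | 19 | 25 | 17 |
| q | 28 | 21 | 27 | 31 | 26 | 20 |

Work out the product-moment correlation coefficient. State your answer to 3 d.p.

n = 6, Σp = 148, Σq = 153, Σp² = 3830, Σq² = 3991, Σpq = 3759
nΣpq − ΣpΣq = 22554 − 22644 = -90
nΣp² − (Σp)² = 22980 − 21904 = 1076; nΣq² − (Σq)² = 23946 − 23409 = 537
r = -90 / √(1076 × 537) = -90 / 760.1395 ≈ -0.118

-0.118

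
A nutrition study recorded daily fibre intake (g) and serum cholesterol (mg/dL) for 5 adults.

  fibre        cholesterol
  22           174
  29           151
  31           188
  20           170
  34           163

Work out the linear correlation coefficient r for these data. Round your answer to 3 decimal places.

-0.105

n = 5, Σx = 136, Σy = 846, Σx² = 3842, Σy² = 143890, Σxy = 22977
nΣxy − ΣxΣy = 114885 − 115056 = -171
nΣx² − (Σx)² = 19210 − 18496 = 714; nΣy² − (Σy)² = 719450 − 715716 = 3734
r = -171 / √(714 × 3734) = -171 / 1632.8123 ≈ -0.105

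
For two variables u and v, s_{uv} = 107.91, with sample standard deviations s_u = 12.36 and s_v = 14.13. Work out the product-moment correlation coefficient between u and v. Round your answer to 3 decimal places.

r = Cov(u,v) / (s_u · s_v) = 107.91 / (12.36 × 14.13)
  = 107.91 / 174.6468 ≈ 0.618

0.618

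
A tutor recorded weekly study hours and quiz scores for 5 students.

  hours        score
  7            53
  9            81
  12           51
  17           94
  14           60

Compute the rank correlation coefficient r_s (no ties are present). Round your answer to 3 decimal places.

Rank hours: 1, 2, 3, 5, 4
Rank score: 2, 4, 1, 5, 3
d = rank(hours) − rank(score): -1, -2, 2, 0, 1; Σd² = 10
ρ = 1 − 6Σd² / [n(n²−1)] = 1 − 6×10 / (5×24) = 1 − 60/120 ≈ 0.500

0.500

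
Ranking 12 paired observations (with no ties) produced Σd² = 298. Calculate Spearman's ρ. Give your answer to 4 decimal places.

-0.0420

ρ = 1 − 6Σd² / [n(n²−1)] = 1 − 6×298 / (12×143)
  = 1 − 1788/1716 = 1 − 1.04196 ≈ -0.0420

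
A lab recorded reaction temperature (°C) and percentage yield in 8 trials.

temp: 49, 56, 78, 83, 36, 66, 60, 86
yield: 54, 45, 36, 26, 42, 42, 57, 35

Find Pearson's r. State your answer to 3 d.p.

-0.651

n = 8, Σx = 514, Σy = 337, Σx² = 35158, Σy² = 14915, Σxy = 20846
nΣxy − ΣxΣy = 166768 − 173218 = -6450
nΣx² − (Σx)² = 281264 − 264196 = 17068; nΣy² − (Σy)² = 119320 − 113569 = 5751
r = -6450 / √(17068 × 5751) = -6450 / 9907.4754 ≈ -0.651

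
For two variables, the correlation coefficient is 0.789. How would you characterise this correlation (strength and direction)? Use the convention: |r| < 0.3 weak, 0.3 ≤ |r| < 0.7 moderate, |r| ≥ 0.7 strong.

strong positive

r = 0.789 > 0 so the relationship is positive.
|r| = 0.789, which falls in the strong range.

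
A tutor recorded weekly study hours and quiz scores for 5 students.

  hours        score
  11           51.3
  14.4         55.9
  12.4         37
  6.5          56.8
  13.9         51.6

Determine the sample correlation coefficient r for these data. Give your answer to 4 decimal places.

-0.2557

n = 5, Σx = 58.2, Σy = 252.6, Σx² = 717.58, Σy² = 13014.3, Σxy = 2914.5
nΣxy − ΣxΣy = 14572.5 − 14701.32 = -128.82
nΣx² − (Σx)² = 3587.9 − 3387.24 = 200.66; nΣy² − (Σy)² = 65071.5 − 63806.76 = 1264.74
r = -128.82 / √(200.66 × 1264.74) = -128.82 / 503.7685 ≈ -0.2557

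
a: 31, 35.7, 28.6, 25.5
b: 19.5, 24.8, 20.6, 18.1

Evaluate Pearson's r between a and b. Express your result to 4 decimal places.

0.9115

n = 4, Σa = 120.8, Σb = 83, Σa² = 3703.7, Σb² = 1747.26, Σab = 2540.57
nΣab − ΣaΣb = 10162.28 − 10026.4 = 135.88
nΣa² − (Σa)² = 14814.8 − 14592.64 = 222.16; nΣb² − (Σb)² = 6989.04 − 6889 = 100.04
r = 135.88 / √(222.16 × 100.04) = 135.88 / 149.0801 ≈ 0.9115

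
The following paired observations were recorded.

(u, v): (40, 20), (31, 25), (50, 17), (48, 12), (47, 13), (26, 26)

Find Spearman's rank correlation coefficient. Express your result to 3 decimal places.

-0.829

Rank u: 3, 2, 6, 5, 4, 1
Rank v: 4, 5, 3, 1, 2, 6
d = rank(u) − rank(v): -1, -3, 3, 4, 2, -5; Σd² = 64
ρ = 1 − 6Σd² / [n(n²−1)] = 1 − 6×64 / (6×35) = 1 − 384/210 ≈ -0.829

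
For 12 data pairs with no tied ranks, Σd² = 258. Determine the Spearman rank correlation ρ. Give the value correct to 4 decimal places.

0.0979

ρ = 1 − 6Σd² / [n(n²−1)] = 1 − 6×258 / (12×143)
  = 1 − 1548/1716 = 1 − 0.90210 ≈ 0.0979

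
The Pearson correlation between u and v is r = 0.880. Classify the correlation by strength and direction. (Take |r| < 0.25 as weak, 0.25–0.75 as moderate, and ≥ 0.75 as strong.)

strong positive

r = 0.880 > 0 so the relationship is positive.
|r| = 0.880, which falls in the strong range.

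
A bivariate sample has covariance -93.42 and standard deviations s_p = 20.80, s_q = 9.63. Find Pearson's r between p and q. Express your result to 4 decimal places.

-0.4664

r = Cov(p,q) / (s_p · s_q) = -93.42 / (20.80 × 9.63)
  = -93.42 / 200.3040 ≈ -0.4664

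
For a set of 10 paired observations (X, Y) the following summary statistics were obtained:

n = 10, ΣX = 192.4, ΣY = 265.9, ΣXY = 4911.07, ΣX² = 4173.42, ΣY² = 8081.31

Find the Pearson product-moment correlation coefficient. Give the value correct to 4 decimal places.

-0.2966

r = (nΣXY − ΣXΣY) / √[(nΣX² − (ΣX)²)(nΣY² − (ΣY)²)]
Numerator: 10×4911.07 − 192.4×265.9 = -2048.46
Denominator: √[(41734.2 − 37017.76)(80813.1 − 70702.81)] = √[4716.44 × 10110.29] = 6905.4020
r = -2048.46 / 6905.4020 ≈ -0.2966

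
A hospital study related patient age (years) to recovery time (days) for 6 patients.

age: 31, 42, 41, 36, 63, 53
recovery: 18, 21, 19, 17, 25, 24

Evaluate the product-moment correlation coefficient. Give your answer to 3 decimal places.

0.944

n = 6, Σx = 266, Σy = 124, Σx² = 12480, Σy² = 2616, Σxy = 5678
nΣxy − ΣxΣy = 34068 − 32984 = 1084
nΣx² − (Σx)² = 74880 − 70756 = 4124; nΣy² − (Σy)² = 15696 − 15376 = 320
r = 1084 / √(4124 × 320) = 1084 / 1148.7733 ≈ 0.944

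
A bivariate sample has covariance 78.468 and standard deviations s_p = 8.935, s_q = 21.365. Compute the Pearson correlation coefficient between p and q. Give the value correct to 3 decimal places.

0.411

r = Cov(p,q) / (s_p · s_q) = 78.468 / (8.935 × 21.365)
  = 78.468 / 190.8963 ≈ 0.411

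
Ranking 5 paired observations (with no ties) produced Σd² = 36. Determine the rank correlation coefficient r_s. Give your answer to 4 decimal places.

-0.8000

ρ = 1 − 6Σd² / [n(n²−1)] = 1 − 6×36 / (5×24)
  = 1 − 216/120 = 1 − 1.80000 ≈ -0.8000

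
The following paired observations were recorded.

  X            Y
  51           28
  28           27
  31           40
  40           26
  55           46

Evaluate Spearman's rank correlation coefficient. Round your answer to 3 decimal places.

Rank X: 4, 1, 2, 3, 5
Rank Y: 3, 2, 4, 1, 5
d = rank(X) − rank(Y): 1, -1, -2, 2, 0; Σd² = 10
ρ = 1 − 6Σd² / [n(n²−1)] = 1 − 6×10 / (5×24) = 1 − 60/120 ≈ 0.500

0.500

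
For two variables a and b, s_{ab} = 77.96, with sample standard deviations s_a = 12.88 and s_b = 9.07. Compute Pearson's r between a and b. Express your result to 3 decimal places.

0.667

r = Cov(a,b) / (s_a · s_b) = 77.96 / (12.88 × 9.07)
  = 77.96 / 116.8216 ≈ 0.667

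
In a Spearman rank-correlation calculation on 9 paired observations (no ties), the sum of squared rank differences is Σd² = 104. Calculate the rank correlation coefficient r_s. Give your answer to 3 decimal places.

ρ = 1 − 6Σd² / [n(n²−1)] = 1 − 6×104 / (9×80)
  = 1 − 624/720 = 1 − 0.8667 ≈ 0.133

0.133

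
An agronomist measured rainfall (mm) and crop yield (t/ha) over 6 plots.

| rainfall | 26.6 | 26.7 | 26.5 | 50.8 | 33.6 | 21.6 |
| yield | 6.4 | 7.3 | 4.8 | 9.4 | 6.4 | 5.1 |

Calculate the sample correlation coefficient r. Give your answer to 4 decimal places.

n = 6, Σx = 185.8, Σy = 39.4, Σx² = 6298.86, Σy² = 272.62, Σxy = 1295.07
nΣxy − ΣxΣy = 7770.42 − 7320.52 = 449.9
nΣx² − (Σx)² = 37793.16 − 34521.64 = 3271.52; nΣy² − (Σy)² = 1635.72 − 1552.36 = 83.36
r = 449.9 / √(3271.52 × 83.36) = 449.9 / 522.2202 ≈ 0.8615

0.8615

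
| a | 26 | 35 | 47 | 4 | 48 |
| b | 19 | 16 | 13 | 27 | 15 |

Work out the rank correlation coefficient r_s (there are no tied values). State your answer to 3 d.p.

-0.900

Rank a: 2, 3, 4, 1, 5
Rank b: 4, 3, 1, 5, 2
d = rank(a) − rank(b): -2, 0, 3, -4, 3; Σd² = 38
ρ = 1 − 6Σd² / [n(n²−1)] = 1 − 6×38 / (5×24) = 1 − 228/120 ≈ -0.900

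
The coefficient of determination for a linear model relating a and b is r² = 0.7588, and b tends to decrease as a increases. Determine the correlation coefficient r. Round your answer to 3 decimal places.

-0.871

|r| = √0.7588 = 0.871
The association is negative, so r = −0.871.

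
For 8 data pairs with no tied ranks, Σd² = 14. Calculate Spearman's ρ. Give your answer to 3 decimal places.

ρ = 1 − 6Σd² / [n(n²−1)] = 1 − 6×14 / (8×63)
  = 1 − 84/504 = 1 − 0.1667 ≈ 0.833

0.833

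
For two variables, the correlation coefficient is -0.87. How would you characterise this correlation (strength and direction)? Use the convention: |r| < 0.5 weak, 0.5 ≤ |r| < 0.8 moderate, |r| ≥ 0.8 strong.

r = -0.87 < 0 so the relationship is negative.
|r| = 0.87, which falls in the strong range.

strong negative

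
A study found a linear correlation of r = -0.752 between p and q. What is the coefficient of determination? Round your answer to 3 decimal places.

r² = (-0.752)² = 0.566

0.566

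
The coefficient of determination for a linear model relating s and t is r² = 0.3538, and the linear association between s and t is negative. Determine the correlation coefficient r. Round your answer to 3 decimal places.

-0.595

|r| = √0.3538 = 0.595
The association is negative, so r = −0.595.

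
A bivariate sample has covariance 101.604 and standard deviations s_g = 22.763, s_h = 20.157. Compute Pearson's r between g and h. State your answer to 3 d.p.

r = Cov(g,h) / (s_g · s_h) = 101.604 / (22.763 × 20.157)
  = 101.604 / 458.8338 ≈ 0.221

0.221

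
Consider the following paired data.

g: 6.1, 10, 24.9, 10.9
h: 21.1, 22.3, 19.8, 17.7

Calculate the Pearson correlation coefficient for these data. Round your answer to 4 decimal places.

-0.2476

n = 4, Σg = 51.9, Σh = 80.9, Σg² = 876.03, Σh² = 1647.83, Σgh = 1037.66
nΣgh − ΣgΣh = 4150.64 − 4198.71 = -48.07
nΣg² − (Σg)² = 3504.12 − 2693.61 = 810.51; nΣh² − (Σh)² = 6591.32 − 6544.81 = 46.51
r = -48.07 / √(810.51 × 46.51) = -48.07 / 194.1567 ≈ -0.2476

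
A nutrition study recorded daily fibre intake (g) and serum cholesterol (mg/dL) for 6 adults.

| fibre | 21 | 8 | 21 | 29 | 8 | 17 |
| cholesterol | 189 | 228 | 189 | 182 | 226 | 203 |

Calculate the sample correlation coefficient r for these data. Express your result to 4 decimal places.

-0.9719

n = 6, Σx = 104, Σy = 1217, Σx² = 2140, Σy² = 248835, Σxy = 20299
nΣxy − ΣxΣy = 121794 − 126568 = -4774
nΣx² − (Σx)² = 12840 − 10816 = 2024; nΣy² − (Σy)² = 1493010 − 1481089 = 11921
r = -4774 / √(2024 × 11921) = -4774 / 4912.0366 ≈ -0.9719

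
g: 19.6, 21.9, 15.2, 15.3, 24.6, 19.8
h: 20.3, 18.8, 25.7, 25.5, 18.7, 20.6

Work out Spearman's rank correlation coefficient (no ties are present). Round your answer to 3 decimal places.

Rank g: 3, 5, 1, 2, 6, 4
Rank h: 3, 2, 6, 5, 1, 4
d = rank(g) − rank(h): 0, 3, -5, -3, 5, 0; Σd² = 68
ρ = 1 − 6Σd² / [n(n²−1)] = 1 − 6×68 / (6×35) = 1 − 408/210 ≈ -0.943

-0.943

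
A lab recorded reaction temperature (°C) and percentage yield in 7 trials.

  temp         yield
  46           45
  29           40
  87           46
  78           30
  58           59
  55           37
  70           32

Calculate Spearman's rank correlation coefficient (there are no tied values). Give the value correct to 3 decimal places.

Rank temp: 2, 1, 7, 6, 4, 3, 5
Rank yield: 5, 4, 6, 1, 7, 3, 2
d = rank(temp) − rank(yield): -3, -3, 1, 5, -3, 0, 3; Σd² = 62
ρ = 1 − 6Σd² / [n(n²−1)] = 1 − 6×62 / (7×48) = 1 − 372/336 ≈ -0.107

-0.107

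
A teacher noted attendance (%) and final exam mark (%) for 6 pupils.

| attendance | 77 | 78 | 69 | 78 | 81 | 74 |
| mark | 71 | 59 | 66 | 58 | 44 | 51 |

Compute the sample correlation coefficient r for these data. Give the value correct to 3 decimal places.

-0.477

n = 6, Σx = 457, Σy = 349, Σx² = 34895, Σy² = 20779, Σxy = 26485
nΣxy − ΣxΣy = 158910 − 159493 = -583
nΣx² − (Σx)² = 209370 − 208849 = 521; nΣy² − (Σy)² = 124674 − 121801 = 2873
r = -583 / √(521 × 2873) = -583 / 1223.4513 ≈ -0.477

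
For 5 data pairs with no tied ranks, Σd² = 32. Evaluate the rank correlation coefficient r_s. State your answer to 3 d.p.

-0.600

ρ = 1 − 6Σd² / [n(n²−1)] = 1 − 6×32 / (5×24)
  = 1 − 192/120 = 1 − 1.6000 ≈ -0.600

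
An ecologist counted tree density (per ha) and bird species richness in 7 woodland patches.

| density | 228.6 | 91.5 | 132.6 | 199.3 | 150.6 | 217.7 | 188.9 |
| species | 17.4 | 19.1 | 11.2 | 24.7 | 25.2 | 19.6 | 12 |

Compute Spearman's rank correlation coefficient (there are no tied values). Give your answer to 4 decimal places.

Rank density: 7, 1, 2, 5, 3, 6, 4
Rank species: 3, 4, 1, 6, 7, 5, 2
d = rank(density) − rank(species): 4, -3, 1, -1, -4, 1, 2; Σd² = 48
ρ = 1 − 6Σd² / [n(n²−1)] = 1 − 6×48 / (7×48) = 1 − 288/336 ≈ 0.1429

0.1429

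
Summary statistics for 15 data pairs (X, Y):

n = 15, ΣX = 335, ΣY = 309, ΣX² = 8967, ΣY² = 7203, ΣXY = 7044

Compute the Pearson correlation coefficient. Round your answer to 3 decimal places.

0.128

r = (nΣXY − ΣXΣY) / √[(nΣX² − (ΣX)²)(nΣY² − (ΣY)²)]
Numerator: 15×7044 − 335×309 = 2145
Denominator: √[(134505 − 112225)(108045 − 95481)] = √[22280 × 12564] = 16730.9868
r = 2145 / 16730.9868 ≈ 0.128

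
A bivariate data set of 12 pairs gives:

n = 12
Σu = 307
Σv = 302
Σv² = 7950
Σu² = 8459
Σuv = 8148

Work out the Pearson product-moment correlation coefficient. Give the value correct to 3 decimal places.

0.917

r = (nΣuv − ΣuΣv) / √[(nΣu² − (Σu)²)(nΣv² − (Σv)²)]
Numerator: 12×8148 − 307×302 = 5062
Denominator: √[(101508 − 94249)(95400 − 91204)] = √[7259 × 4196] = 5518.9459
r = 5062 / 5518.9459 ≈ 0.917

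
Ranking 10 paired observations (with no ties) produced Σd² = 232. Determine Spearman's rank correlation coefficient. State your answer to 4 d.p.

ρ = 1 − 6Σd² / [n(n²−1)] = 1 − 6×232 / (10×99)
  = 1 − 1392/990 = 1 − 1.40606 ≈ -0.4061

-0.4061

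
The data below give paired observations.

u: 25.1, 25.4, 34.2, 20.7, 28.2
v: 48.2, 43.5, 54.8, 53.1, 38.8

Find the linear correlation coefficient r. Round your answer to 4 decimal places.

0.0921

n = 5, Σu = 133.6, Σv = 238.4, Σu² = 3668.54, Σv² = 11543.58, Σuv = 6382.21
nΣuv − ΣuΣv = 31911.05 − 31850.24 = 60.81
nΣu² − (Σu)² = 18342.7 − 17848.96 = 493.74; nΣv² − (Σv)² = 57717.9 − 56834.56 = 883.34
r = 60.81 / √(493.74 × 883.34) = 60.81 / 660.4092 ≈ 0.0921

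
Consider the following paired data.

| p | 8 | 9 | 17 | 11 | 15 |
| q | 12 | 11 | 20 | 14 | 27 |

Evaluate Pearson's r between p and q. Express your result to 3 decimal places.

n = 5, Σp = 60, Σq = 84, Σp² = 780, Σq² = 1590, Σpq = 1094
nΣpq − ΣpΣq = 5470 − 5040 = 430
nΣp² − (Σp)² = 3900 − 3600 = 300; nΣq² − (Σq)² = 7950 − 7056 = 894
r = 430 / √(300 × 894) = 430 / 517.8803 ≈ 0.830

0.830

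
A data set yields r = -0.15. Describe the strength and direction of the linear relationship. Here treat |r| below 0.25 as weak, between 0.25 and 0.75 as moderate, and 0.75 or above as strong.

r = -0.15 < 0 so the relationship is negative.
|r| = 0.15, which falls in the weak range.

weak negative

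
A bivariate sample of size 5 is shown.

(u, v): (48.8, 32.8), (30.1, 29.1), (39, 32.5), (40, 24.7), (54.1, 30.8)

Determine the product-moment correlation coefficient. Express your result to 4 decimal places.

0.3463

n = 5, Σu = 212, Σv = 149.9, Σu² = 9335.26, Σv² = 4537.63, Σuv = 6398.33
nΣuv − ΣuΣv = 31991.65 − 31778.8 = 212.85
nΣu² − (Σu)² = 46676.3 − 44944 = 1732.3; nΣv² − (Σv)² = 22688.15 − 22470.01 = 218.14
r = 212.85 / √(1732.3 × 218.14) = 212.85 / 614.7226 ≈ 0.3463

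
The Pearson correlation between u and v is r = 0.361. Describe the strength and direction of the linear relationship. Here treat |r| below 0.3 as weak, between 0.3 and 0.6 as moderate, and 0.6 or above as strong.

r = 0.361 > 0 so the relationship is positive.
|r| = 0.361, which falls in the moderate range.

moderate positive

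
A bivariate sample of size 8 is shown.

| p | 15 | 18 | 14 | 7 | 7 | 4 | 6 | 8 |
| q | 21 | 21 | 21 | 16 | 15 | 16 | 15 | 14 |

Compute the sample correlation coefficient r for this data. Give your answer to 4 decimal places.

n = 8, Σp = 79, Σq = 139, Σp² = 959, Σq² = 2481, Σpq = 1470
nΣpq − ΣpΣq = 11760 − 10981 = 779
nΣp² − (Σp)² = 7672 − 6241 = 1431; nΣq² − (Σq)² = 19848 − 19321 = 527
r = 779 / √(1431 × 527) = 779 / 868.4106 ≈ 0.8970

0.8970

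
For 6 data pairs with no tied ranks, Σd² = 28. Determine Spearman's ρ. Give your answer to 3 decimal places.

ρ = 1 − 6Σd² / [n(n²−1)] = 1 − 6×28 / (6×35)
  = 1 − 168/210 = 1 − 0.8000 ≈ 0.200

0.200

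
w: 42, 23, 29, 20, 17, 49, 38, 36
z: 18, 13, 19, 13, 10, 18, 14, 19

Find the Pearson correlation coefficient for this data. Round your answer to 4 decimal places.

0.7254

n = 8, Σw = 254, Σz = 124, Σw² = 8964, Σz² = 2004, Σwz = 4134
nΣwz − ΣwΣz = 33072 − 31496 = 1576
nΣw² − (Σw)² = 71712 − 64516 = 7196; nΣz² − (Σz)² = 16032 − 15376 = 656
r = 1576 / √(7196 × 656) = 1576 / 2172.6887 ≈ 0.7254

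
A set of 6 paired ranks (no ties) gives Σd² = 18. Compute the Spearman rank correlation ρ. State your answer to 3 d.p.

ρ = 1 − 6Σd² / [n(n²−1)] = 1 − 6×18 / (6×35)
  = 1 − 108/210 = 1 − 0.5143 ≈ 0.486

0.486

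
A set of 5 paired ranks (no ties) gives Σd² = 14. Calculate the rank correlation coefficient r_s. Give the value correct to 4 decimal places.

ρ = 1 − 6Σd² / [n(n²−1)] = 1 − 6×14 / (5×24)
  = 1 − 84/120 = 1 − 0.70000 ≈ 0.3000

0.3000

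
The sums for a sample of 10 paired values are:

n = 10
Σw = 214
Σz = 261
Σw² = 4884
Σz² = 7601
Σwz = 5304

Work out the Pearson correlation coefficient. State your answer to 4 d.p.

r = (nΣwz − ΣwΣz) / √[(nΣw² − (Σw)²)(nΣz² − (Σz)²)]
Numerator: 10×5304 − 214×261 = -2814
Denominator: √[(48840 − 45796)(76010 − 68121)] = √[3044 × 7889] = 4900.4200
r = -2814 / 4900.4200 ≈ -0.5742

-0.5742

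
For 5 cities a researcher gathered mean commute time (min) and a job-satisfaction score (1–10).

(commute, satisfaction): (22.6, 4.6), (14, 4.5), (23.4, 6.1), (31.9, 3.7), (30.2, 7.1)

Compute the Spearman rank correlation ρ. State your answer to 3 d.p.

0.000

Rank commute: 2, 1, 3, 5, 4
Rank satisfaction: 3, 2, 4, 1, 5
d = rank(commute) − rank(satisfaction): -1, -1, -1, 4, -1; Σd² = 20
ρ = 1 − 6Σd² / [n(n²−1)] = 1 − 6×20 / (5×24) = 1 − 120/120 ≈ 0.000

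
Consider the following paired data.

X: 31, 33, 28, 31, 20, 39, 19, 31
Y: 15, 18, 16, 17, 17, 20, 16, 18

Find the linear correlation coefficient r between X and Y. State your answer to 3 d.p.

n = 8, ΣX = 232, ΣY = 137, ΣX² = 7038, ΣY² = 2363, ΣXY = 4016
nΣXY − ΣXΣY = 32128 − 31784 = 344
nΣX² − (ΣX)² = 56304 − 53824 = 2480; nΣY² − (ΣY)² = 18904 − 18769 = 135
r = 344 / √(2480 × 135) = 344 / 578.6190 ≈ 0.595

0.595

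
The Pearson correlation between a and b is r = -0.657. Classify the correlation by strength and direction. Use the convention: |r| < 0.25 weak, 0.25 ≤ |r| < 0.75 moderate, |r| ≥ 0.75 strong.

r = -0.657 < 0 so the relationship is negative.
|r| = 0.657, which falls in the moderate range.

moderate negative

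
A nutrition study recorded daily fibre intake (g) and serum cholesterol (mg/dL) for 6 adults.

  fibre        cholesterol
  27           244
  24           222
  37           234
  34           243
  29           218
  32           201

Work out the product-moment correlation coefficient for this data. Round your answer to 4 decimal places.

n = 6, Σx = 183, Σy = 1362, Σx² = 5695, Σy² = 310550, Σxy = 41590
nΣxy − ΣxΣy = 249540 − 249246 = 294
nΣx² − (Σx)² = 34170 − 33489 = 681; nΣy² − (Σy)² = 1863300 − 1855044 = 8256
r = 294 / √(681 × 8256) = 294 / 2371.1466 ≈ 0.1240

0.1240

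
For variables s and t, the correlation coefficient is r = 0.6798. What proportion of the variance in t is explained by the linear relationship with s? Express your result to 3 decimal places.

0.462

r² = (0.6798)² = 0.462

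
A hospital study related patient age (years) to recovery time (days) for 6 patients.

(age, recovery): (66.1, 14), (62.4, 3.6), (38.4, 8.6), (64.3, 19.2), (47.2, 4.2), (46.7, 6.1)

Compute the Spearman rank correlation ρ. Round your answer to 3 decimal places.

0.371

Rank age: 6, 4, 1, 5, 3, 2
Rank recovery: 5, 1, 4, 6, 2, 3
d = rank(age) − rank(recovery): 1, 3, -3, -1, 1, -1; Σd² = 22
ρ = 1 − 6Σd² / [n(n²−1)] = 1 − 6×22 / (6×35) = 1 − 132/210 ≈ 0.371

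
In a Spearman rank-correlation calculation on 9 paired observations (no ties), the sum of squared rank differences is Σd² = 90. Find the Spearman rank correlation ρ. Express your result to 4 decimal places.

ρ = 1 − 6Σd² / [n(n²−1)] = 1 − 6×90 / (9×80)
  = 1 − 540/720 = 1 − 0.75000 ≈ 0.2500

0.2500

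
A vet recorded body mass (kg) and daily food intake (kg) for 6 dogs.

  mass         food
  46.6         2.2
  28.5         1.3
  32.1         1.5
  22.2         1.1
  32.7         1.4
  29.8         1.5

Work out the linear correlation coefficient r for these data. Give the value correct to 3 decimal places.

n = 6, Σx = 191.9, Σy = 9, Σx² = 6464.39, Σy² = 14.2, Σxy = 302.62
nΣxy − ΣxΣy = 1815.72 − 1727.1 = 88.62
nΣx² − (Σx)² = 38786.34 − 36825.61 = 1960.73; nΣy² − (Σy)² = 85.2 − 81 = 4.2
r = 88.62 / √(1960.73 × 4.2) = 88.62 / 90.7473 ≈ 0.977

0.977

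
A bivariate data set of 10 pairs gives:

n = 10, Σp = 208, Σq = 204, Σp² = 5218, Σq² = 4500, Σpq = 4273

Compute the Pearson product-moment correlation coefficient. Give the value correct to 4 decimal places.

0.0543

r = (nΣpq − ΣpΣq) / √[(nΣp² − (Σp)²)(nΣq² − (Σq)²)]
Numerator: 10×4273 − 208×204 = 298
Denominator: √[(52180 − 43264)(45000 − 41616)] = √[8916 × 3384] = 5492.8812
r = 298 / 5492.8812 ≈ 0.0543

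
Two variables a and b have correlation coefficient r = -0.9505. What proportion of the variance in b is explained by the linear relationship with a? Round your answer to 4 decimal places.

r² = (-0.9505)² = 0.9035

0.9035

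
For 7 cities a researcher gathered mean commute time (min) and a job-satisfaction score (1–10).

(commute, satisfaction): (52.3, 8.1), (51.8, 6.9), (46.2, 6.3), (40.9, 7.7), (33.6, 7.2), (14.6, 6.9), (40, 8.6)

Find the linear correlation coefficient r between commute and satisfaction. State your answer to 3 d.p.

0.164

n = 7, Σx = 279.4, Σy = 51.7, Σx² = 12167.9, Σy² = 385.61, Σxy = 2073.7
nΣxy − ΣxΣy = 14515.9 − 14444.98 = 70.92
nΣx² − (Σx)² = 85175.3 − 78064.36 = 7110.94; nΣy² − (Σy)² = 2699.27 − 2672.89 = 26.38
r = 70.92 / √(7110.94 × 26.38) = 70.92 / 433.1127 ≈ 0.164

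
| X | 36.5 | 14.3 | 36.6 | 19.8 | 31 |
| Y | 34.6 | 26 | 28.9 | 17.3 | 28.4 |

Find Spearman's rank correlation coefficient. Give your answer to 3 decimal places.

Rank X: 4, 1, 5, 2, 3
Rank Y: 5, 2, 4, 1, 3
d = rank(X) − rank(Y): -1, -1, 1, 1, 0; Σd² = 4
ρ = 1 − 6Σd² / [n(n²−1)] = 1 − 6×4 / (5×24) = 1 − 24/120 ≈ 0.800

0.800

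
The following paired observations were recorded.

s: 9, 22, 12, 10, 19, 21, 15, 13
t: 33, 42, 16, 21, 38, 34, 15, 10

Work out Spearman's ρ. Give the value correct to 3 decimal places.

Rank s: 1, 8, 3, 2, 6, 7, 5, 4
Rank t: 5, 8, 3, 4, 7, 6, 2, 1
d = rank(s) − rank(t): -4, 0, 0, -2, -1, 1, 3, 3; Σd² = 40
ρ = 1 − 6Σd² / [n(n²−1)] = 1 − 6×40 / (8×63) = 1 − 240/504 ≈ 0.524

0.524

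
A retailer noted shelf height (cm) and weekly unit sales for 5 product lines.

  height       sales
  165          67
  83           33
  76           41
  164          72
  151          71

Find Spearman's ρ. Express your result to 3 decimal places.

Rank height: 5, 2, 1, 4, 3
Rank sales: 3, 1, 2, 5, 4
d = rank(height) − rank(sales): 2, 1, -1, -1, -1; Σd² = 8
ρ = 1 − 6Σd² / [n(n²−1)] = 1 − 6×8 / (5×24) = 1 − 48/120 ≈ 0.600

0.600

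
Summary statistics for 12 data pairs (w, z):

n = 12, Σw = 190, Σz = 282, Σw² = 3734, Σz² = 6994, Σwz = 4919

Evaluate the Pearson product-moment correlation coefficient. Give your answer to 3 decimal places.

r = (nΣwz − ΣwΣz) / √[(nΣw² − (Σw)²)(nΣz² − (Σz)²)]
Numerator: 12×4919 − 190×282 = 5448
Denominator: √[(44808 − 36100)(83928 − 79524)] = √[8708 × 4404] = 6192.7403
r = 5448 / 6192.7403 ≈ 0.880

0.880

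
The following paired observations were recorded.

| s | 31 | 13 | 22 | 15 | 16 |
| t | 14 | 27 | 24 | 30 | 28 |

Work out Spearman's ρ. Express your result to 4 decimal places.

Rank s: 5, 1, 4, 2, 3
Rank t: 1, 3, 2, 5, 4
d = rank(s) − rank(t): 4, -2, 2, -3, -1; Σd² = 34
ρ = 1 − 6Σd² / [n(n²−1)] = 1 − 6×34 / (5×24) = 1 − 204/120 ≈ -0.7000

-0.7000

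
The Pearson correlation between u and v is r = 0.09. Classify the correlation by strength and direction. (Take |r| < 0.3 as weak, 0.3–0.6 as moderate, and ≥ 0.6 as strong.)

r = 0.09 > 0 so the relationship is positive.
|r| = 0.09, which falls in the weak range.

weak positive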